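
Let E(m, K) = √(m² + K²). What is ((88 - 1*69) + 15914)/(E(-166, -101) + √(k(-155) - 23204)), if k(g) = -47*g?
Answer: 15933/(√37757 + I*√15919) ≈ 57.679 - 37.452*I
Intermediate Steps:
E(m, K) = √(K² + m²)
((88 - 1*69) + 15914)/(E(-166, -101) + √(k(-155) - 23204)) = ((88 - 1*69) + 15914)/(√((-101)² + (-166)²) + √(-47*(-155) - 23204)) = ((88 - 69) + 15914)/(√(10201 + 27556) + √(7285 - 23204)) = (19 + 15914)/(√37757 + √(-15919)) = 15933/(√37757 + I*√15919)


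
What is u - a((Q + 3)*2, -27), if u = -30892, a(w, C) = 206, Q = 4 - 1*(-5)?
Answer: -31098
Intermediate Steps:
Q = 9 (Q = 4 + 5 = 9)
u - a((Q + 3)*2, -27) = -30892 - 1*206 = -30892 - 206 = -31098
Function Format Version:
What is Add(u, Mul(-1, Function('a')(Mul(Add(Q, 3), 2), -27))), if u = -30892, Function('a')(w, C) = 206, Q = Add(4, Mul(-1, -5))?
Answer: -31098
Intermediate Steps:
Q = 9 (Q = Add(4, 5) = 9)
Add(u, Mul(-1, Function('a')(Mul(Add(Q, 3), 2), -27))) = Add(-30892, Mul(-1, 206)) = Add(-30892, -206) = -31098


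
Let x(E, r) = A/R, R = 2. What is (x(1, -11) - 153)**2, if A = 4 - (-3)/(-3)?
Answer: 91809/4 ≈ 22952.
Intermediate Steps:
A = 3 (A = 4 - (-3)*(-1)/3 = 4 - 1*1 = 4 - 1 = 3)
x(E, r) = 3/2
(x(1, -11) - 153)**2 = (3/2 - 153)**2 = (-303/2)**2 = 91809/4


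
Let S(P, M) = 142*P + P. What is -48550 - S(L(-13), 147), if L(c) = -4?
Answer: -47978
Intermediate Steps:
S(P, M) = 143*P
-48550 - S(L(-13), 147) = -48550 - 143*(-4) = -48550 - 1*(-572) = -48550 + 572 = -47978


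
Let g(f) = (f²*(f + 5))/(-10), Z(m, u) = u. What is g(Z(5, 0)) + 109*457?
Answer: 49813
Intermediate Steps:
g(f) = -f²*(5 + f)/10 (g(f) = (f²*(5 + f))*(-⅒) = -f²*(5 + f)/10)
g(Z(5, 0)) + 109*457 = (⅒)*0²*(-5 - 1*0) + 109*457 = (⅒)*0*(-5 + 0) + 49813 = (⅒)*0*(-5) + 49813 = 0 + 49813 = 49813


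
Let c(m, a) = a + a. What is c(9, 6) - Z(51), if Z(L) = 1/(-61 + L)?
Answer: 121/10 ≈ 12.100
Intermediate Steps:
c(m, a) = 2*a
c(9, 6) - Z(51) = 2*6 - 1/(-61 + 51) = 12 - 1/(-10) = 12 - 1*(-1/10) = 12 + 1/10 = 121/10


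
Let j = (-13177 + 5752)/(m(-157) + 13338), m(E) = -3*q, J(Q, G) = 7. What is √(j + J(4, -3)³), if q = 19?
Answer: √6711270022/4427 ≈ 18.505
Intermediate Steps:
m(E) = -57 (m(E) = -3*19 = -57)
j = -2475/4427 (j = (-13177 + 5752)/(-57 + 13338) = -7425/13281 = -7425*1/13281 = -2475/4427 ≈ -0.55907)
√(j + J(4, -3)³) = √(-2475/4427 + 7³) = √(-2475/4427 + 343) = √(1515986/4427) = √6711270022/4427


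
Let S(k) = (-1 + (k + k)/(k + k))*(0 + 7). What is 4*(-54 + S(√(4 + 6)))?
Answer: -216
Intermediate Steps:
S(k) = 0 (S(k) = (-1 + (2*k)/((2*k)))*7 = (-1 + (2*k)*(1/(2*k)))*7 = (-1 + 1)*7 = 0*7 = 0)
4*(-54 + S(√(4 + 6))) = 4*(-54 + 0) = 4*(-54) = -216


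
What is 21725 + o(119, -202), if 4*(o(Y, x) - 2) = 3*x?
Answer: 43151/2 ≈ 21576.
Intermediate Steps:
o(Y, x) = 2 + 3*x/4 (o(Y, x) = 2 + (3*x)/4 = 2 + 3*x/4)
21725 + o(119, -202) = 21725 + (2 + (3/4)*(-202)) = 21725 + (2 - 303/2) = 21725 - 299/2 = 43151/2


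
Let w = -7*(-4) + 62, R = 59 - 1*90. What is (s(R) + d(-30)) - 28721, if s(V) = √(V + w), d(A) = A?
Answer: -28751 + √59 ≈ -28743.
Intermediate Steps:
R = -31 (R = 59 - 90 = -31)
w = 90 (w = 28 + 62 = 90)
s(V) = √(90 + V) (s(V) = √(V + 90) = √(90 + V))
(s(R) + d(-30)) - 28721 = (√(90 - 31) - 30) - 28721 = (√59 - 30) - 28721 = (-30 + √59) - 28721 = -28751 + √59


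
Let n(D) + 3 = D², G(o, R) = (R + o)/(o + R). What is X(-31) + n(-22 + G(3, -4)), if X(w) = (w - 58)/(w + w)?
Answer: 27245/62 ≈ 439.44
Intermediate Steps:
G(o, R) = 1 (G(o, R) = (R + o)/(R + o) = 1)
X(w) = (-58 + w)/(2*w) (X(w) = (-58 + w)/((2*w)) = (-58 + w)*(1/(2*w)) = (-58 + w)/(2*w))
n(D) = -3 + D²
X(-31) + n(-22 + G(3, -4)) = (½)*(-58 - 31)/(-31) + (-3 + (-22 + 1)²) = (½)*(-1/31)*(-89) + (-3 + (-21)²) = 89/62 + (-3 + 441) = 89/62 + 438 = 27245/62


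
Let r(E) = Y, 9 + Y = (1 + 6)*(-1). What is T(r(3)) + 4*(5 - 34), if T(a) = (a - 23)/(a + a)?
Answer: -3673/32 ≈ -114.78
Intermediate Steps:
Y = -16 (Y = -9 + (1 + 6)*(-1) = -9 + 7*(-1) = -9 - 7 = -16)
r(E) = -16
T(a) = (-23 + a)/(2*a) (T(a) = (-23 + a)/((2*a)) = (-23 + a)*(1/(2*a)) = (-23 + a)/(2*a))
T(r(3)) + 4*(5 - 34) = (½)*(-23 - 16)/(-16) + 4*(5 - 34) = (½)*(-1/16)*(-39) + 4*(-29) = 39/32 - 116 = -3673/32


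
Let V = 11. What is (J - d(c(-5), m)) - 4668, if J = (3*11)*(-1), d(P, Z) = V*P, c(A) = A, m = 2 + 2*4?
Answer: -4646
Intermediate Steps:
m = 10 (m = 2 + 8 = 10)
d(P, Z) = 11*P
J = -33 (J = 33*(-1) = -33)
(J - d(c(-5), m)) - 4668 = (-33 - 11*(-5)) - 4668 = (-33 - 1*(-55)) - 4668 = (-33 + 55) - 4668 = 22 - 4668 = -4646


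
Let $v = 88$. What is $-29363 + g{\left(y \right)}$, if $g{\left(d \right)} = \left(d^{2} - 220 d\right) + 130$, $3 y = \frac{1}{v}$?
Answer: $- \frac{2037481247}{69696} \approx -29234.0$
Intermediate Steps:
$y = \frac{1}{264}$ ($y = \frac{1}{3 \cdot 88} = \frac{1}{3} \cdot \frac{1}{88} = \frac{1}{264} \approx 0.0037879$)
$g{\left(d \right)} = 130 + d^{2} - 220 d$
$-29363 + g{\left(y \right)} = -29363 + \left(130 + \left(\frac{1}{264}\right)^{2} - \frac{5}{6}\right) = -29363 + \left(130 + \frac{1}{69696} - \frac{5}{6}\right) = -29363 + \frac{9002401}{69696} = - \frac{2037481247}{69696}$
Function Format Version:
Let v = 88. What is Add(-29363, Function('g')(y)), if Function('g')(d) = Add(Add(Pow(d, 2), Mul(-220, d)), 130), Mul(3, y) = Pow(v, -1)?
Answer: Rational(-2037481247, 69696) ≈ -29234.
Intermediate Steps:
y = Rational(1, 264) (y = Mul(Rational(1, 3), Pow(88, -1)) = Mul(Rational(1, 3), Rational(1, 88)) = Rational(1, 264) ≈ 0.0037879)
Function('g')(d) = Add(130, Pow(d, 2), Mul(-220, d))
Add(-29363, Function('g')(y)) = Add(-29363, Add(130, Pow(Rational(1, 264), 2), Mul(-220, Rational(1, 264)))) = Add(-29363, Add(130, Rational(1, 69696), Rational(-5, 6))) = Add(-29363, Rational(9002401, 69696)) = Rational(-2037481247, 69696)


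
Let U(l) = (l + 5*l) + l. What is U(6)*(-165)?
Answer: -6930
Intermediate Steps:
U(l) = 7*l (U(l) = 6*l + l = 7*l)
U(6)*(-165) = (7*6)*(-165) = 42*(-165) = -6930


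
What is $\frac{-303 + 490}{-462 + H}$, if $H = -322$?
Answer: $- \frac{187}{784} \approx -0.23852$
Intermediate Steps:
$\frac{-303 + 490}{-462 + H} = \frac{-303 + 490}{-462 - 322} = \frac{187}{-784} = 187 \left(- \frac{1}{784}\right) = - \frac{187}{784}$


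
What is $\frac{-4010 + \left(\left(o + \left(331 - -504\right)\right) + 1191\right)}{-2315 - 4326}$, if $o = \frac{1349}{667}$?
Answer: $\frac{1321979}{4429547} \approx 0.29845$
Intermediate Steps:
$o = \frac{1349}{667}$ ($o = 1349 \cdot \frac{1}{667} = \frac{1349}{667} \approx 2.0225$)
$\frac{-4010 + \left(\left(o + \left(331 - -504\right)\right) + 1191\right)}{-2315 - 4326} = \frac{-4010 + \left(\left(\frac{1349}{667} + \left(331 - -504\right)\right) + 1191\right)}{-2315 - 4326} = \frac{-4010 + \left(\left(\frac{1349}{667} + \left(331 + 504\right)\right) + 1191\right)}{-6641} = \left(-4010 + \left(\left(\frac{1349}{667} + 835\right) + 1191\right)\right) \left(- \frac{1}{6641}\right) = \left(-4010 + \left(\frac{558294}{667} + 1191\right)\right) \left(- \frac{1}{6641}\right) = \left(-4010 + \frac{1352691}{667}\right) \left(- \frac{1}{6641}\right) = \left(- \frac{1321979}{667}\right) \left(- \frac{1}{6641}\right) = \frac{1321979}{4429547}$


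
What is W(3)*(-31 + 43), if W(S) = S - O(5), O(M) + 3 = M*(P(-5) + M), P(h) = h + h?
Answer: 372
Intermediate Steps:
P(h) = 2*h
O(M) = -3 + M*(-10 + M) (O(M) = -3 + M*(2*(-5) + M) = -3 + M*(-10 + M))
W(S) = 28 + S (W(S) = S - (-3 + 5² - 10*5) = S - (-3 + 25 - 50) = S - 1*(-28) = S + 28 = 28 + S)
W(3)*(-31 + 43) = (28 + 3)*(-31 + 43) = 31*12 = 372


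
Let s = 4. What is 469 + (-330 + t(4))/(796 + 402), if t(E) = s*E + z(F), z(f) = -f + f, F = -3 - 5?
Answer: 280774/599 ≈ 468.74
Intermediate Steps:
F = -8
z(f) = 0
t(E) = 4*E (t(E) = 4*E + 0 = 4*E)
469 + (-330 + t(4))/(796 + 402) = 469 + (-330 + 4*4)/(796 + 402) = 469 + (-330 + 16)/1198 = 469 - 314*1/1198 = 469 - 157/599 = 280774/599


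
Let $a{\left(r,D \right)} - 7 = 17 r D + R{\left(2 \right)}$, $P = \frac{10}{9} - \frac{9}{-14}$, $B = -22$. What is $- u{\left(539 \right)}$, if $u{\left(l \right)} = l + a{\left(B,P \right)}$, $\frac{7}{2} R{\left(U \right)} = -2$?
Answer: $\frac{995}{9} \approx 110.56$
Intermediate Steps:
$R{\left(U \right)} = - \frac{4}{7}$ ($R{\left(U \right)} = \frac{2}{7} \left(-2\right) = - \frac{4}{7}$)
$P = \frac{221}{126}$ ($P = 10 \cdot \frac{1}{9} - - \frac{9}{14} = \frac{10}{9} + \frac{9}{14} = \frac{221}{126} \approx 1.754$)
$a{\left(r,D \right)} = \frac{45}{7} + 17 D r$ ($a{\left(r,D \right)} = 7 + \left(17 r D - \frac{4}{7}\right) = 7 + \left(17 D r - \frac{4}{7}\right) = 7 + \left(- \frac{4}{7} + 17 D r\right) = \frac{45}{7} + 17 D r$)
$u{\left(l \right)} = - \frac{5846}{9} + l$ ($u{\left(l \right)} = l + \left(\frac{45}{7} + 17 \cdot \frac{221}{126} \left(-22\right)\right) = l + \left(\frac{45}{7} - \frac{41327}{63}\right) = l - \frac{5846}{9} = - \frac{5846}{9} + l$)
$- u{\left(539 \right)} = - (- \frac{5846}{9} + 539) = \left(-1\right) \left(- \frac{995}{9}\right) = \frac{995}{9}$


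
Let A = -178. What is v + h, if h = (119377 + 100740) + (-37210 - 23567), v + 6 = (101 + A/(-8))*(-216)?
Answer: 132712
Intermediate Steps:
v = -26628 (v = -6 + (101 - 178/(-8))*(-216) = -6 + (101 - 178*(-1/8))*(-216) = -6 + (101 + 89/4)*(-216) = -6 + (493/4)*(-216) = -6 - 26622 = -26628)
h = 159340 (h = 220117 - 60777 = 159340)
v + h = -26628 + 159340 = 132712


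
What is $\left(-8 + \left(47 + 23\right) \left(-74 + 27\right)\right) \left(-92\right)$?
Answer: $303416$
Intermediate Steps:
$\left(-8 + \left(47 + 23\right) \left(-74 + 27\right)\right) \left(-92\right) = \left(-8 + 70 \left(-47\right)\right) \left(-92\right) = \left(-8 - 3290\right) \left(-92\right) = \left(-3298\right) \left(-92\right) = 303416$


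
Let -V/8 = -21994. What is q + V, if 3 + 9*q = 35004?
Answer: 179841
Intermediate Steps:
q = 3889 (q = -1/3 + (1/9)*35004 = -1/3 + 11668/3 = 3889)
V = 175952 (V = -8*(-21994) = 175952)
q + V = 3889 + 175952 = 179841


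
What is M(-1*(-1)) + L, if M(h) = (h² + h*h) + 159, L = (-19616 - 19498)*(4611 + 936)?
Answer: -216965197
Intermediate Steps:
L = -216965358 (L = -39114*5547 = -216965358)
M(h) = 159 + 2*h² (M(h) = (h² + h²) + 159 = 2*h² + 159 = 159 + 2*h²)
M(-1*(-1)) + L = (159 + 2*(-1*(-1))²) - 216965358 = (159 + 2*1²) - 216965358 = (159 + 2*1) - 216965358 = (159 + 2) - 216965358 = 161 - 216965358 = -216965197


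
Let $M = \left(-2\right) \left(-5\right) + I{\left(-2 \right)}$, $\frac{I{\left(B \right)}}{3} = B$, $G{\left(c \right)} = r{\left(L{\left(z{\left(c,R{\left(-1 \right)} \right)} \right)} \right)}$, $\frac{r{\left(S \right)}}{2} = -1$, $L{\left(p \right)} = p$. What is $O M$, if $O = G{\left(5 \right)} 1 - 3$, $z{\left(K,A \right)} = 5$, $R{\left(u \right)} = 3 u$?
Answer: $-20$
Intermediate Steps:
$r{\left(S \right)} = -2$ ($r{\left(S \right)} = 2 \left(-1\right) = -2$)
$G{\left(c \right)} = -2$
$I{\left(B \right)} = 3 B$
$M = 4$ ($M = \left(-2\right) \left(-5\right) + 3 \left(-2\right) = 10 - 6 = 4$)
$O = -5$ ($O = \left(-2\right) 1 - 3 = -2 - 3 = -5$)
$O M = \left(-5\right) 4 = -20$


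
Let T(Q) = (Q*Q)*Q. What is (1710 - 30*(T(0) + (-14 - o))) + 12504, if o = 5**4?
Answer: 33384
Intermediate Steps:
o = 625
T(Q) = Q**3 (T(Q) = Q**2*Q = Q**3)
(1710 - 30*(T(0) + (-14 - o))) + 12504 = (1710 - 30*(0**3 + (-14 - 1*625))) + 12504 = (1710 - 30*(0 + (-14 - 625))) + 12504 = (1710 - 30*(0 - 639)) + 12504 = (1710 - 30*(-639)) + 12504 = (1710 + 19170) + 12504 = 20880 + 12504 = 33384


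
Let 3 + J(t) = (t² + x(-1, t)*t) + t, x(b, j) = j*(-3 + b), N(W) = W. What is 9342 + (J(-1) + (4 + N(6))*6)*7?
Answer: 9713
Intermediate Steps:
J(t) = -3 + t - 3*t² (J(t) = -3 + ((t² + (t*(-3 - 1))*t) + t) = -3 + ((t² + (t*(-4))*t) + t) = -3 + ((t² + (-4*t)*t) + t) = -3 + ((t² - 4*t²) + t) = -3 + (-3*t² + t) = -3 + (t - 3*t²) = -3 + t - 3*t²)
9342 + (J(-1) + (4 + N(6))*6)*7 = 9342 + ((-3 - 1 - 3*(-1)²) + (4 + 6)*6)*7 = 9342 + ((-3 - 1 - 3*1) + 10*6)*7 = 9342 + ((-3 - 1 - 3) + 60)*7 = 9342 + (-7 + 60)*7 = 9342 + 53*7 = 9342 + 371 = 9713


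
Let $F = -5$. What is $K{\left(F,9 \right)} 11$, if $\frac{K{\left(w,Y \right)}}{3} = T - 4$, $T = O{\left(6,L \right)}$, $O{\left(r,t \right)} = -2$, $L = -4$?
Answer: $-198$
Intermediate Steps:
$T = -2$
$K{\left(w,Y \right)} = -18$ ($K{\left(w,Y \right)} = 3 \left(-2 - 4\right) = 3 \left(-6\right) = -18$)
$K{\left(F,9 \right)} 11 = \left(-18\right) 11 = -198$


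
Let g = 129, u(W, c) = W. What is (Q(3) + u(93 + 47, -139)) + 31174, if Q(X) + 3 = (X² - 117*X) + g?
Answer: 31098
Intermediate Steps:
Q(X) = 126 + X² - 117*X (Q(X) = -3 + ((X² - 117*X) + 129) = -3 + (129 + X² - 117*X) = 126 + X² - 117*X)
(Q(3) + u(93 + 47, -139)) + 31174 = ((126 + 3² - 117*3) + (93 + 47)) + 31174 = ((126 + 9 - 351) + 140) + 31174 = (-216 + 140) + 31174 = -76 + 31174 = 31098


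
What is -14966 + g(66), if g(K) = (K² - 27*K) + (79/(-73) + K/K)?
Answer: -904622/73 ≈ -12392.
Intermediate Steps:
g(K) = -6/73 + K² - 27*K (g(K) = (K² - 27*K) + (79*(-1/73) + 1) = (K² - 27*K) + (-79/73 + 1) = (K² - 27*K) - 6/73 = -6/73 + K² - 27*K)
-14966 + g(66) = -14966 + (-6/73 + 66² - 27*66) = -14966 + (-6/73 + 4356 - 1782) = -14966 + 187896/73 = -904622/73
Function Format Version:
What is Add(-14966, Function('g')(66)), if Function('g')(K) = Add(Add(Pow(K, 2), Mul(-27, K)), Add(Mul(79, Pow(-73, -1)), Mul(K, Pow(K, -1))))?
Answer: Rational(-904622, 73) ≈ -12392.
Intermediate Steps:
Function('g')(K) = Add(Rational(-6, 73), Pow(K, 2), Mul(-27, K)) (Function('g')(K) = Add(Add(Pow(K, 2), Mul(-27, K)), Add(Mul(79, Rational(-1, 73)), 1)) = Add(Add(Pow(K, 2), Mul(-27, K)), Add(Rational(-79, 73), 1)) = Add(Add(Pow(K, 2), Mul(-27, K)), Rational(-6, 73)) = Add(Rational(-6, 73), Pow(K, 2), Mul(-27, K)))
Add(-14966, Function('g')(66)) = Add(-14966, Add(Rational(-6, 73), Pow(66, 2), Mul(-27, 66))) = Add(-14966, Add(Rational(-6, 73), 4356, -1782)) = Add(-14966, Rational(187896, 73)) = Rational(-904622, 73)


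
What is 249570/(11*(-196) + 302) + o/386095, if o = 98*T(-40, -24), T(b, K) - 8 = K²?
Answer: -5347312279/39767785 ≈ -134.46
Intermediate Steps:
T(b, K) = 8 + K²
o = 57232 (o = 98*(8 + (-24)²) = 98*(8 + 576) = 98*584 = 57232)
249570/(11*(-196) + 302) + o/386095 = 249570/(11*(-196) + 302) + 57232/386095 = 249570/(-2156 + 302) + 57232*(1/386095) = 249570/(-1854) + 57232/386095 = 249570*(-1/1854) + 57232/386095 = -13865/103 + 57232/386095 = -5347312279/39767785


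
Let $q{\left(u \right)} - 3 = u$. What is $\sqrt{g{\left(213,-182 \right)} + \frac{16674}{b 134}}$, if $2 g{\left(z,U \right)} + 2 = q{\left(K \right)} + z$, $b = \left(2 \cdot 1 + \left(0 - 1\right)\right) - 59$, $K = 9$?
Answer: $\frac{22 \sqrt{852977}}{1943} \approx 10.457$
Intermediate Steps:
$q{\left(u \right)} = 3 + u$
$b = -58$ ($b = \left(2 + \left(0 - 1\right)\right) - 59 = \left(2 - 1\right) - 59 = 1 - 59 = -58$)
$g{\left(z,U \right)} = 5 + \frac{z}{2}$ ($g{\left(z,U \right)} = -1 + \frac{\left(3 + 9\right) + z}{2} = -1 + \frac{12 + z}{2} = -1 + \left(6 + \frac{z}{2}\right) = 5 + \frac{z}{2}$)
$\sqrt{g{\left(213,-182 \right)} + \frac{16674}{b 134}} = \sqrt{\left(5 + \frac{1}{2} \cdot 213\right) + \frac{16674}{\left(-58\right) 134}} = \sqrt{\left(5 + \frac{213}{2}\right) + \frac{16674}{-7772}} = \sqrt{\frac{223}{2} + 16674 \left(- \frac{1}{7772}\right)} = \sqrt{\frac{223}{2} - \frac{8337}{3886}} = \sqrt{\frac{212476}{1943}} = \frac{22 \sqrt{852977}}{1943}$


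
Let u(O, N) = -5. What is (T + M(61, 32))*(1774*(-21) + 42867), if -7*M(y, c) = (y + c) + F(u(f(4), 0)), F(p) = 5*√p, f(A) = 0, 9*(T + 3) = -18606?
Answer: -81867476/7 - 28065*I*√5/7 ≈ -1.1695e+7 - 8965.0*I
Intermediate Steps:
T = -6211/3 (T = -3 + (⅑)*(-18606) = -3 - 6202/3 = -6211/3 ≈ -2070.3)
M(y, c) = -c/7 - y/7 - 5*I*√5/7 (M(y, c) = -((y + c) + 5*√(-5))/7 = -((c + y) + 5*(I*√5))/7 = -((c + y) + 5*I*√5)/7 = -(c + y + 5*I*√5)/7 = -c/7 - y/7 - 5*I*√5/7)
(T + M(61, 32))*(1774*(-21) + 42867) = (-6211/3 + (-⅐*32 - ⅐*61 - 5*I*√5/7))*(1774*(-21) + 42867) = (-6211/3 + (-32/7 - 61/7 - 5*I*√5/7))*(-37254 + 42867) = (-6211/3 + (-93/7 - 5*I*√5/7))*5613 = (-43756/21 - 5*I*√5/7)*5613 = -81867476/7 - 28065*I*√5/7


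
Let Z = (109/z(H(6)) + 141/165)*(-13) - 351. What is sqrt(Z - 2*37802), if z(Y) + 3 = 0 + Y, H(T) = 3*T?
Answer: I*sqrt(82829967)/33 ≈ 275.79*I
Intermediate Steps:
z(Y) = -3 + Y (z(Y) = -3 + (0 + Y) = -3 + Y)
Z = -15067/33 (Z = (109/(-3 + 3*6) + 141/165)*(-13) - 351 = (109/(-3 + 18) + 141*(1/165))*(-13) - 351 = (109/15 + 47/55)*(-13) - 351 = (268/33)*(-13) - 351 = -3484/33 - 351 = -15067/33 ≈ -456.58)
sqrt(Z - 2*37802) = sqrt(-15067/33 - 2*37802) = sqrt(-15067/33 - 75604) = sqrt(-2509999/33) = I*sqrt(82829967)/33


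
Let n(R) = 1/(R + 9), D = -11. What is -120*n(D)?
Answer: 60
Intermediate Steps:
n(R) = 1/(9 + R)
-120*n(D) = -120/(9 - 11) = -120/(-2) = -120*(-½) = 60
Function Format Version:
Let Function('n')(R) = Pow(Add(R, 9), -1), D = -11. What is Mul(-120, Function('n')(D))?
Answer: 60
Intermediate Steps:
Function('n')(R) = Pow(Add(9, R), -1)
Mul(-120, Function('n')(D)) = Mul(-120, Pow(Add(9, -11), -1)) = Mul(-120, Pow(-2, -1)) = Mul(-120, Rational(-1, 2)) = 60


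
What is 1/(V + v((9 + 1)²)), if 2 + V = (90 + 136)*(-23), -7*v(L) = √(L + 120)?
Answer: -12740/66247989 + 7*√55/662479890 ≈ -0.00019223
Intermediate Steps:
v(L) = -√(120 + L)/7 (v(L) = -√(L + 120)/7 = -√(120 + L)/7)
V = -5200 (V = -2 + (90 + 136)*(-23) = -2 + 226*(-23) = -2 - 5198 = -5200)
1/(V + v((9 + 1)²)) = 1/(-5200 - √(120 + (9 + 1)²)/7) = 1/(-5200 - √(120 + 10²)/7) = 1/(-5200 - √(120 + 100)/7) = 1/(-5200 - 2*√55/7)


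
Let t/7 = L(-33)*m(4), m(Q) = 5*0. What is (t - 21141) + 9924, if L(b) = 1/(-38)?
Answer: -11217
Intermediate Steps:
m(Q) = 0
L(b) = -1/38
t = 0 (t = 7*(-1/38*0) = 7*0 = 0)
(t - 21141) + 9924 = (0 - 21141) + 9924 = -21141 + 9924 = -11217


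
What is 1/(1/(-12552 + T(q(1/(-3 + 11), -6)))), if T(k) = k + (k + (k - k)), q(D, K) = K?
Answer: -12564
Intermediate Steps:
T(k) = 2*k (T(k) = k + (k + 0) = k + k = 2*k)
1/(1/(-12552 + T(q(1/(-3 + 11), -6)))) = 1/(1/(-12552 + 2*(-6))) = 1/(1/(-12552 - 12)) = 1/(1/(-12564)) = 1/(-1/12564) = -12564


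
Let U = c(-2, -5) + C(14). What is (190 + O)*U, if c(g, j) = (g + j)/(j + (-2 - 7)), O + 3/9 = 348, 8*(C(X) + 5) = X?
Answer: -17743/12 ≈ -1478.6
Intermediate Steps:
C(X) = -5 + X/8
O = 1043/3 (O = -⅓ + 348 = 1043/3 ≈ 347.67)
c(g, j) = (g + j)/(-9 + j) (c(g, j) = (g + j)/(j - 9) = (g + j)/(-9 + j))
U = -11/4 (U = (-2 - 5)/(-9 - 5) + (-5 + (⅛)*14) = -7/(-14) + (-5 + 7/4) = -1/14*(-7) - 13/4 = ½ - 13/4 = -11/4 ≈ -2.7500)
(190 + O)*U = (190 + 1043/3)*(-11/4) = (1613/3)*(-11/4) = -17743/12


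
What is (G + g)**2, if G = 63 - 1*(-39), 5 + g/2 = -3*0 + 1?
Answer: 8836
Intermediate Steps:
g = -8 (g = -10 + 2*(-3*0 + 1) = -10 + 2*(0 + 1) = -10 + 2*1 = -10 + 2 = -8)
G = 102 (G = 63 + 39 = 102)
(G + g)**2 = (102 - 8)**2 = 94**2 = 8836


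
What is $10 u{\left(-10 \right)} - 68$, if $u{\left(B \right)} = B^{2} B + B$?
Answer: $-10168$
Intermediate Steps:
$u{\left(B \right)} = B + B^{3}$ ($u{\left(B \right)} = B^{3} + B = B + B^{3}$)
$10 u{\left(-10 \right)} - 68 = 10 \left(-10 + \left(-10\right)^{3}\right) - 68 = 10 \left(-10 - 1000\right) - 68 = 10 \left(-1010\right) - 68 = -10100 - 68 = -10168$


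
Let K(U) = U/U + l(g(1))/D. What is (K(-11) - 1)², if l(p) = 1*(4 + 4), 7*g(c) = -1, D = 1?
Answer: 64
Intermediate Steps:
g(c) = -⅐ (g(c) = (⅐)*(-1) = -⅐)
l(p) = 8 (l(p) = 1*8 = 8)
K(U) = 9 (K(U) = U/U + 8/1 = 1 + 8*1 = 1 + 8 = 9)
(K(-11) - 1)² = (9 - 1)² = 8² = 64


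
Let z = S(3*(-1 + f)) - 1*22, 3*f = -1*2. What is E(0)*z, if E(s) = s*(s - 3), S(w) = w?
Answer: 0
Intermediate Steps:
f = -⅔ (f = (-1*2)/3 = (⅓)*(-2) = -⅔ ≈ -0.66667)
E(s) = s*(-3 + s)
z = -27 (z = 3*(-1 - ⅔) - 1*22 = 3*(-5/3) - 22 = -5 - 22 = -27)
E(0)*z = (0*(-3 + 0))*(-27) = (0*(-3))*(-27) = 0*(-27) = 0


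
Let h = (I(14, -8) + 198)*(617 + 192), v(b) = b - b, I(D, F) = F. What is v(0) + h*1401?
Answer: 215347710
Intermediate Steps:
v(b) = 0
h = 153710 (h = (-8 + 198)*(617 + 192) = 190*809 = 153710)
v(0) + h*1401 = 0 + 153710*1401 = 0 + 215347710 = 215347710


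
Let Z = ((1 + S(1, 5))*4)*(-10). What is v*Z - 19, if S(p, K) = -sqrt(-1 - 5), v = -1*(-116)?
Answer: -4659 + 4640*I*sqrt(6) ≈ -4659.0 + 11366.0*I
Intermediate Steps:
v = 116
S(p, K) = -I*sqrt(6) (S(p, K) = -sqrt(-6) = -I*sqrt(6))
Z = -40 + 40*I*sqrt(6) (Z = ((1 - I*sqrt(6))*4)*(-10) = (4 - 4*I*sqrt(6))*(-10) = -40 + 40*I*sqrt(6) ≈ -40.0 + 97.98*I)
v*Z - 19 = 116*(-40 + 40*I*sqrt(6)) - 19 = (-4640 + 4640*I*sqrt(6)) - 19 = -4659 + 4640*I*sqrt(6)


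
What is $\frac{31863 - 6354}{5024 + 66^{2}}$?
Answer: $\frac{25509}{9380} \approx 2.7195$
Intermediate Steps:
$\frac{31863 - 6354}{5024 + 66^{2}} = \frac{25509}{5024 + 4356} = \frac{25509}{9380}$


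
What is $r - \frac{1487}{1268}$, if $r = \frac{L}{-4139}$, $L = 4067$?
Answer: $- \frac{11311649}{5248252} \approx -2.1553$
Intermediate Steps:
$r = - \frac{4067}{4139}$ ($r = \frac{4067}{-4139} = 4067 \left(- \frac{1}{4139}\right) = - \frac{4067}{4139} \approx -0.9826$)
$r - \frac{1487}{1268} = - \frac{4067}{4139} - \frac{1487}{1268} = - \frac{11311649}{5248252}$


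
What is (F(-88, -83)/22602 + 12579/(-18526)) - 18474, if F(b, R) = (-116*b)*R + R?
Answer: -645958456844/34893721 ≈ -18512.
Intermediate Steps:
F(b, R) = R - 116*R*b (F(b, R) = -116*R*b + R = R - 116*R*b)
(F(-88, -83)/22602 + 12579/(-18526)) - 18474 = (-83*(1 - 116*(-88))/22602 + 12579/(-18526)) - 18474 = (-83*(1 + 10208)*(1/22602) + 12579*(-1/18526)) - 18474 = (-83*10209*(1/22602) - 12579/18526) - 18474 = (-847347*1/22602 - 12579/18526) - 18474 = (-282449/7534 - 12579/18526) - 18474 = -1331855090/34893721 - 18474 = -645958456844/34893721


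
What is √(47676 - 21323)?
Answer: 19*√73 ≈ 162.34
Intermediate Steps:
√(47676 - 21323) = √26353 = 19*√73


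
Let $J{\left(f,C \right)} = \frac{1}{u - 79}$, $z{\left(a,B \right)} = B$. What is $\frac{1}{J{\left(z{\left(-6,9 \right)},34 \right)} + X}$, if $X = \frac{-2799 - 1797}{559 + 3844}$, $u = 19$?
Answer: $- \frac{264180}{280163} \approx -0.94295$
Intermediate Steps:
$J{\left(f,C \right)} = - \frac{1}{60}$ ($J{\left(f,C \right)} = \frac{1}{19 - 79} = \frac{1}{-60} = - \frac{1}{60}$)
$X = - \frac{4596}{4403} \approx -1.0438$
$\frac{1}{J{\left(z{\left(-6,9 \right)},34 \right)} + X} = \frac{1}{- \frac{1}{60} - \frac{4596}{4403}} = \frac{1}{- \frac{280163}{264180}} = - \frac{264180}{280163}$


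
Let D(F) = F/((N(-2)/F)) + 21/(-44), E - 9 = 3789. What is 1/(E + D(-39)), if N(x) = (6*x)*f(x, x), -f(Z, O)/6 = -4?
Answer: 352/1334869 ≈ 0.00026370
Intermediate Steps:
E = 3798 (E = 9 + 3789 = 3798)
f(Z, O) = 24 (f(Z, O) = -6*(-4) = 24)
N(x) = 144*x (N(x) = (6*x)*24 = 144*x)
D(F) = -21/44 - F**2/288 (D(F) = F/(((144*(-2))/F)) + 21/(-44) = F/((-288/F)) + 21*(-1/44) = F*(-F/288) - 21/44 = -F**2/288 - 21/44 = -21/44 - F**2/288)
1/(E + D(-39)) = 1/(3798 + (-21/44 - 1/288*(-39)**2)) = 1/(3798 + (-21/44 - 1/288*1521)) = 1/(3798 + (-21/44 - 169/32)) = 1/(3798 - 2027/352) = 1/(1334869/352) = 352/1334869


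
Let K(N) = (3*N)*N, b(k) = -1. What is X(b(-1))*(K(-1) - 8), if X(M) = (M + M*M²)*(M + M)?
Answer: -20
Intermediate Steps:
K(N) = 3*N²
X(M) = 2*M*(M + M³) (X(M) = (M + M³)*(2*M) = 2*M*(M + M³))
X(b(-1))*(K(-1) - 8) = (2*(-1)²*(1 + (-1)²))*(3*(-1)² - 8) = (2*1*(1 + 1))*(3*1 - 8) = (2*1*2)*(3 - 8) = 4*(-5) = -20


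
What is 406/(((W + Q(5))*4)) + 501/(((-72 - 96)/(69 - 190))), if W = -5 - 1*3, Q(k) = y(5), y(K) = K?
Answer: 54937/168 ≈ 327.01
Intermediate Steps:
Q(k) = 5
W = -8 (W = -5 - 3 = -8)
406/(((W + Q(5))*4)) + 501/(((-72 - 96)/(69 - 190))) = 406/(((-8 + 5)*4)) + 501/(((-72 - 96)/(69 - 190))) = 406/((-3*4)) + 501/((-168/(-121))) = 406/(-12) + 501/((-168*(-1/121))) = 406*(-1/12) + 501/(168/121) = -203/6 + 501*(121/168) = -203/6 + 20207/56 = 54937/168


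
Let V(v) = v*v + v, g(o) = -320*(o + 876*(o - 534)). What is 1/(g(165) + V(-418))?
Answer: 1/103559586 ≈ 9.6563e-9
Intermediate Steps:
g(o) = 149690880 - 280640*o (g(o) = -320*(o + 876*(-534 + o)) = -320*(o + (-467784 + 876*o)) = -320*(-467784 + 877*o) = 149690880 - 280640*o)
V(v) = v + v² (V(v) = v² + v = v + v²)
1/(g(165) + V(-418)) = 1/((149690880 - 280640*165) - 418*(1 - 418)) = 1/((149690880 - 46305600) - 418*(-417)) = 1/(103385280 + 174306) = 1/103559586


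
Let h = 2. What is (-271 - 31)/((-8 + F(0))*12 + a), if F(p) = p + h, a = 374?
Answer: -1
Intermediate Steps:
F(p) = 2 + p (F(p) = p + 2 = 2 + p)
(-271 - 31)/((-8 + F(0))*12 + a) = (-271 - 31)/((-8 + (2 + 0))*12 + 374) = -302/((-8 + 2)*12 + 374) = -302/(-6*12 + 374) = -302/(-72 + 374) = -302/302 = -302*1/302 = -1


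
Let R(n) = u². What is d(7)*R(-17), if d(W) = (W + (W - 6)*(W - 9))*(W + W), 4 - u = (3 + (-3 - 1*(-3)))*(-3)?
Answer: 11830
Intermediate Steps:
u = 13 (u = 4 - (3 + (-3 - 1*(-3)))*(-3) = 4 - (3 + (-3 + 3))*(-3) = 4 - (3 + 0)*(-3) = 4 - 3*(-3) = 4 - 1*(-9) = 4 + 9 = 13)
R(n) = 169 (R(n) = 13² = 169)
d(W) = 2*W*(W + (-9 + W)*(-6 + W)) (d(W) = (W + (-6 + W)*(-9 + W))*(2*W) = (W + (-9 + W)*(-6 + W))*(2*W) = 2*W*(W + (-9 + W)*(-6 + W)))
d(7)*R(-17) = (2*7*(54 + 7² - 14*7))*169 = (2*7*(54 + 49 - 98))*169 = (2*7*5)*169 = 70*169 = 11830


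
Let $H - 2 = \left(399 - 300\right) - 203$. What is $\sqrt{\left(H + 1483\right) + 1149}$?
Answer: $\sqrt{2530} \approx 50.299$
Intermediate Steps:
$H = -102$ ($H = 2 + \left(\left(399 - 300\right) - 203\right) = 2 + \left(99 - 203\right) = 2 - 104 = -102$)
$\sqrt{\left(H + 1483\right) + 1149} = \sqrt{\left(-102 + 1483\right) + 1149} = \sqrt{1381 + 1149} = \sqrt{2530}$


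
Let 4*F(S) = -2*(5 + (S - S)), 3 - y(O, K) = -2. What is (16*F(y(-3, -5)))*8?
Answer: -320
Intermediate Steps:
y(O, K) = 5 (y(O, K) = 3 - 1*(-2) = 3 + 2 = 5)
F(S) = -5/2 (F(S) = (-2*(5 + (S - S)))/4 = (-2*(5 + 0))/4 = (-2*5)/4 = (¼)*(-10) = -5/2)
(16*F(y(-3, -5)))*8 = (16*(-5/2))*8 = -40*8 = -320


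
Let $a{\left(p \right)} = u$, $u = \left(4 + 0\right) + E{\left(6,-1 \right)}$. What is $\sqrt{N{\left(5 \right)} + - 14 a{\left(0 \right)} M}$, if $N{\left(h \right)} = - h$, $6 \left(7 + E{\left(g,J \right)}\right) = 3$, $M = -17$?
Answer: $10 i \sqrt{6} \approx 24.495 i$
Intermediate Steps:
$E{\left(g,J \right)} = - \frac{13}{2}$ ($E{\left(g,J \right)} = -7 + \frac{1}{6} \cdot 3 = -7 + \frac{1}{2} = - \frac{13}{2}$)
$u = - \frac{5}{2}$ ($u = \left(4 + 0\right) - \frac{13}{2} = 4 - \frac{13}{2} = - \frac{5}{2} \approx -2.5$)
$a{\left(p \right)} = - \frac{5}{2}$
$\sqrt{N{\left(5 \right)} + - 14 a{\left(0 \right)} M} = \sqrt{\left(-1\right) 5 + \left(-14\right) \left(- \frac{5}{2}\right) \left(-17\right)} = \sqrt{-5 + 35 \left(-17\right)} = \sqrt{-5 - 595} = \sqrt{-600} = 10 i \sqrt{6}$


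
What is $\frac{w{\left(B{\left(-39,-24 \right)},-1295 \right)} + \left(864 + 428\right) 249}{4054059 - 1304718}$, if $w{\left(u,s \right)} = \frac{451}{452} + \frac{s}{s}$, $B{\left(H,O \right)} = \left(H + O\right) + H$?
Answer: $\frac{48470973}{414234044} \approx 0.11701$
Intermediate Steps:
$B{\left(H,O \right)} = O + 2 H$
$w{\left(u,s \right)} = \frac{903}{452}$ ($w{\left(u,s \right)} = 451 \cdot \frac{1}{452} + 1 = \frac{451}{452} + 1 = \frac{903}{452}$)
$\frac{w{\left(B{\left(-39,-24 \right)},-1295 \right)} + \left(864 + 428\right) 249}{4054059 - 1304718} = \frac{\frac{903}{452} + \left(864 + 428\right) 249}{4054059 - 1304718} = \frac{\frac{903}{452} + 1292 \cdot 249}{2749341} = \left(\frac{903}{452} + 321708\right) \frac{1}{2749341} = \frac{145412919}{452} \cdot \frac{1}{2749341} = \frac{48470973}{414234044}$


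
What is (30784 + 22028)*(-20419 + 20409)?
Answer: -528120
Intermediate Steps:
(30784 + 22028)*(-20419 + 20409) = 52812*(-10) = -528120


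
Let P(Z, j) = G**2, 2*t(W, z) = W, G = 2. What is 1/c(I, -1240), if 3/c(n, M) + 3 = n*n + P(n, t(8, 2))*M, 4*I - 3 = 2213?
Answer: 100651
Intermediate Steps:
t(W, z) = W/2
P(Z, j) = 4 (P(Z, j) = 2**2 = 4)
I = 554 (I = 3/4 + (1/4)*2213 = 3/4 + 2213/4 = 554)
c(n, M) = 3/(-3 + n**2 + 4*M) (c(n, M) = 3/(-3 + (n*n + 4*M)) = 3/(-3 + (n**2 + 4*M)) = 3/(-3 + n**2 + 4*M))
1/c(I, -1240) = 1/(3/(-3 + 554**2 + 4*(-1240))) = 1/(3/(-3 + 306916 - 4960)) = 1/(3/301953) = 1/(3*(1/301953)) = 1/(1/100651) = 100651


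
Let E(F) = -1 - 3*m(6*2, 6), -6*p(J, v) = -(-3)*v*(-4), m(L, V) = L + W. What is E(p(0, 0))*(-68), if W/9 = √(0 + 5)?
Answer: 2516 + 1836*√5 ≈ 6621.4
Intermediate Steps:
W = 9*√5 (W = 9*√(0 + 5) = 9*√5 ≈ 20.125)
m(L, V) = L + 9*√5
p(J, v) = 2*v (p(J, v) = -(-1)*(-v*(-4))/2 = -(-1)*(-(-4)*v)/2 = -(-1)*4*v/2 = -(-2)*v = 2*v)
E(F) = -37 - 27*√5 (E(F) = -1 - 3*(6*2 + 9*√5) = -1 - 3*(12 + 9*√5) = -1 + (-36 - 27*√5) = -37 - 27*√5)
E(p(0, 0))*(-68) = (-37 - 27*√5)*(-68) = 2516 + 1836*√5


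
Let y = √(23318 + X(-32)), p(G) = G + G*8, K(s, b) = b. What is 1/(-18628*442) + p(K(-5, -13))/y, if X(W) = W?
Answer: -1/8233576 - 39*√23286/7762 ≈ -0.76672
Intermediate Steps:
p(G) = 9*G (p(G) = G + 8*G = 9*G)
y = √23286 (y = √(23318 - 32) = √23286 ≈ 152.60)
1/(-18628*442) + p(K(-5, -13))/y = 1/(-18628*442) + (9*(-13))/(√23286) = -1/18628*1/442 - 39*√23286/7762 = -1/8233576 - 39*√23286/7762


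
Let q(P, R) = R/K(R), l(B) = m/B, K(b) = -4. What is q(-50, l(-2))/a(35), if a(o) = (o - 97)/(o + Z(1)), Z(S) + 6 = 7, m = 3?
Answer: -27/124 ≈ -0.21774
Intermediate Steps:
Z(S) = 1 (Z(S) = -6 + 7 = 1)
l(B) = 3/B
q(P, R) = -R/4 (q(P, R) = R/(-4) = R*(-¼) = -R/4)
a(o) = (-97 + o)/(1 + o) (a(o) = (o - 97)/(o + 1) = (-97 + o)/(1 + o))
q(-50, l(-2))/a(35) = (-3/(4*(-2)))/(((-97 + 35)/(1 + 35))) = (-3*(-1)/(4*2))/((-62/36)) = (-¼*(-3/2))/(((1/36)*(-62))) = 3/(8*(-31/18)) = (3/8)*(-18/31) = -27/124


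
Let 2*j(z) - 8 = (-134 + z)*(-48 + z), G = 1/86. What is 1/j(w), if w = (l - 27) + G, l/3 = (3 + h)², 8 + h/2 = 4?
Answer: 14792/51773 ≈ 0.28571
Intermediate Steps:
h = -8 (h = -16 + 2*4 = -16 + 8 = -8)
G = 1/86 ≈ 0.011628
l = 75 (l = 3*(3 - 8)² = 3*(-5)² = 3*25 = 75)
w = 4129/86 (w = (75 - 27) + 1/86 = 48 + 1/86 = 4129/86 ≈ 48.012)
j(z) = 4 + (-134 + z)*(-48 + z)/2 (j(z) = 4 + ((-134 + z)*(-48 + z))/2 = 4 + (-134 + z)*(-48 + z)/2)
1/j(w) = 1/(3220 + (4129/86)²/2 - 91*4129/86) = 1/(3220 + (½)*(17048641/7396) - 375739/86) = 1/(3220 + 17048641/14792 - 375739/86) = 1/(51773/14792) = 14792/51773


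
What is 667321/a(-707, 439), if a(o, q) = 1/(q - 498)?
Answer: -39371939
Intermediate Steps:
a(o, q) = 1/(-498 + q)
667321/a(-707, 439) = 667321/(1/(-498 + 439)) = 667321/(1/(-59)) = 667321/(-1/59) = 667321*(-59) = -39371939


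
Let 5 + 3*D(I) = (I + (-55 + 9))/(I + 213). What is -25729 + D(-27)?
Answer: -14357785/558 ≈ -25731.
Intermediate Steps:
D(I) = -5/3 + (-46 + I)/(3*(213 + I)) (D(I) = -5/3 + ((I + (-55 + 9))/(I + 213))/3 = -5/3 + ((I - 46)/(213 + I))/3 = -5/3 + ((-46 + I)/(213 + I))/3 = -5/3 + (-46 + I)/(3*(213 + I)))
-25729 + D(-27) = -25729 + (-1111 - 4*(-27))/(3*(213 - 27)) = -25729 + (⅓)*(-1111 + 108)/186 = -25729 + (⅓)*(1/186)*(-1003) = -25729 - 1003/558 = -14357785/558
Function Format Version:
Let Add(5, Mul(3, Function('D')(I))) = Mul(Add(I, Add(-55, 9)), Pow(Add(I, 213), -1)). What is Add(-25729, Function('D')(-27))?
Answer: Rational(-14357785, 558) ≈ -25731.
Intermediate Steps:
Function('D')(I) = Add(Rational(-5, 3), Mul(Rational(1, 3), Pow(Add(213, I), -1), Add(-46, I))) (Function('D')(I) = Add(Rational(-5, 3), Mul(Rational(1, 3), Mul(Add(I, Add(-55, 9)), Pow(Add(I, 213), -1)))) = Add(Rational(-5, 3), Mul(Rational(1, 3), Mul(Add(I, -46), Pow(Add(213, I), -1)))) = Add(Rational(-5, 3), Mul(Rational(1, 3), Mul(Add(-46, I), Pow(Add(213, I), -1)))) = Add(Rational(-5, 3), Mul(Rational(1, 3), Mul(Pow(Add(213, I), -1), Add(-46, I)))) = Add(Rational(-5, 3), Mul(Rational(1, 3), Pow(Add(213, I), -1), Add(-46, I))))
Add(-25729, Function('D')(-27)) = Add(-25729, Mul(Rational(1, 3), Pow(Add(213, -27), -1), Add(-1111, Mul(-4, -27)))) = Add(-25729, Mul(Rational(1, 3), Pow(186, -1), Add(-1111, 108))) = Add(-25729, Mul(Rational(1, 3), Rational(1, 186), -1003)) = Add(-25729, Rational(-1003, 558)) = Rational(-14357785, 558)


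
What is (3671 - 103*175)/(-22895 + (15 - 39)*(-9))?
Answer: 14354/22679 ≈ 0.63292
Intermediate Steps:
(3671 - 103*175)/(-22895 + (15 - 39)*(-9)) = (3671 - 18025)/(-22895 - 24*(-9)) = -14354/(-22895 + 216) = -14354/(-22679) = -14354*(-1/22679) = 14354/22679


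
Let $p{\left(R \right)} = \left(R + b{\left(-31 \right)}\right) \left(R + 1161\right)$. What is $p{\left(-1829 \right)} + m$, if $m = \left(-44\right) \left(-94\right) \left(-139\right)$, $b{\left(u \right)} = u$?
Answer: $667576$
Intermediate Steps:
$p{\left(R \right)} = \left(-31 + R\right) \left(1161 + R\right)$ ($p{\left(R \right)} = \left(R - 31\right) \left(R + 1161\right) = \left(-31 + R\right) \left(1161 + R\right)$)
$m = -574904$ ($m = 4136 \left(-139\right) = -574904$)
$p{\left(-1829 \right)} + m = \left(-35991 + \left(-1829\right)^{2} + 1130 \left(-1829\right)\right) - 574904 = \left(-35991 + 3345241 - 2066770\right) - 574904 = 1242480 - 574904 = 667576$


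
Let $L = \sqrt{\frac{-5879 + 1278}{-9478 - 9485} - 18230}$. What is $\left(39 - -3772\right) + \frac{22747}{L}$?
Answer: $3811 - \frac{11109 i \sqrt{8039323}}{186961} \approx 3811.0 - 168.47 i$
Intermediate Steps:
$L = \frac{i \sqrt{8039323}}{21}$ ($L = \sqrt{- \frac{4601}{-18963} - 18230} = \sqrt{\left(-4601\right) \left(- \frac{1}{18963}\right) - 18230} = \sqrt{\frac{107}{441} - 18230} = \sqrt{- \frac{8039323}{441}} = \frac{i \sqrt{8039323}}{21} \approx 135.02 i$)
$\left(39 - -3772\right) + \frac{22747}{L} = \left(39 - -3772\right) + \frac{22747}{\frac{1}{21} i \sqrt{8039323}} = \left(39 + 3772\right) + 22747 \left(- \frac{21 i \sqrt{8039323}}{8039323}\right) = 3811 - \frac{11109 i \sqrt{8039323}}{186961}$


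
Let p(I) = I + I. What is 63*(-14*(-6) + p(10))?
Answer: 6552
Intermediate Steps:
p(I) = 2*I
63*(-14*(-6) + p(10)) = 63*(-14*(-6) + 2*10) = 63*(84 + 20) = 63*104 = 6552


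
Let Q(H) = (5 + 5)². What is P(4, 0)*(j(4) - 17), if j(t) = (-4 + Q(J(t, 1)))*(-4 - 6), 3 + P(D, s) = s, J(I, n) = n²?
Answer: 2931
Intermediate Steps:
Q(H) = 100 (Q(H) = 10² = 100)
P(D, s) = -3 + s
j(t) = -960 (j(t) = (-4 + 100)*(-4 - 6) = 96*(-10) = -960)
P(4, 0)*(j(4) - 17) = (-3 + 0)*(-960 - 17) = -3*(-977) = 2931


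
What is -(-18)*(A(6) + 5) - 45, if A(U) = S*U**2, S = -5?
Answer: -3195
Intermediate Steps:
A(U) = -5*U**2
-(-18)*(A(6) + 5) - 45 = -(-18)*(-5*6**2 + 5) - 45 = -(-18)*(-5*36 + 5) - 45 = -(-18)*(-180 + 5) - 45 = -(-18)*(-175) - 45 = -9*350 - 45 = -3150 - 45 = -3195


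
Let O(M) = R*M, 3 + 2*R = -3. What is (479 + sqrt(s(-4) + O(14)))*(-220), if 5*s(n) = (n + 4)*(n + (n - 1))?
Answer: -105380 - 220*I*sqrt(42) ≈ -1.0538e+5 - 1425.8*I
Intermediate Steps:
R = -3 (R = -3/2 + (1/2)*(-3) = -3/2 - 3/2 = -3)
s(n) = (-1 + 2*n)*(4 + n)/5 (s(n) = ((n + 4)*(n + (n - 1)))/5 = ((4 + n)*(n + (-1 + n)))/5 = ((4 + n)*(-1 + 2*n))/5 = ((-1 + 2*n)*(4 + n))/5 = (-1 + 2*n)*(4 + n)/5)
O(M) = -3*M
(479 + sqrt(s(-4) + O(14)))*(-220) = (479 + sqrt((-4/5 + (2/5)*(-4)**2 + (7/5)*(-4)) - 3*14))*(-220) = (479 + sqrt((-4/5 + (2/5)*16 - 28/5) - 42))*(-220) = (479 + sqrt((-4/5 + 32/5 - 28/5) - 42))*(-220) = (479 + sqrt(0 - 42))*(-220) = (479 + sqrt(-42))*(-220) = (479 + I*sqrt(42))*(-220) = -105380 - 220*I*sqrt(42)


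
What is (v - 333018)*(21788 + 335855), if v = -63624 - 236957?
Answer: -226602247157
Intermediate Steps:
v = -300581
(v - 333018)*(21788 + 335855) = (-300581 - 333018)*(21788 + 335855) = -633599*357643 = -226602247157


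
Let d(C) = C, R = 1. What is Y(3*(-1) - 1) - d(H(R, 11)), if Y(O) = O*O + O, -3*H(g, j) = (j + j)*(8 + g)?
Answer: 78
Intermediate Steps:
H(g, j) = -2*j*(8 + g)/3 (H(g, j) = -(j + j)*(8 + g)/3 = -2*j*(8 + g)/3)
Y(O) = O + O**2 (Y(O) = O**2 + O = O + O**2)
Y(3*(-1) - 1) - d(H(R, 11)) = (3*(-1) - 1)*(1 + (3*(-1) - 1)) - (-2)*11*(8 + 1)/3 = (-3 - 1)*(1 + (-3 - 1)) - (-2)*11*9/3 = -4*(1 - 4) - 1*(-66) = -4*(-3) + 66 = 12 + 66 = 78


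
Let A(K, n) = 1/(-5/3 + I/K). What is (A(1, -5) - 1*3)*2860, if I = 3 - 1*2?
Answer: -12870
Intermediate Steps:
I = 1 (I = 3 - 2 = 1)
A(K, n) = 1/(-5/3 + 1/K)
(A(1, -5) - 1*3)*2860 = (-3*1/(-3 + 5*1) - 1*3)*2860 = (-3*1/(-3 + 5) - 3)*2860 = (-3*1/2 - 3)*2860 = (-3*1*1/2 - 3)*2860 = (-3/2 - 3)*2860 = -9/2*2860 = -12870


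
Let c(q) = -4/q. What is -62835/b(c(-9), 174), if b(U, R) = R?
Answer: -20945/58 ≈ -361.12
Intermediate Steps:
-62835/b(c(-9), 174) = -62835/174 = -62835*1/174 = -20945/58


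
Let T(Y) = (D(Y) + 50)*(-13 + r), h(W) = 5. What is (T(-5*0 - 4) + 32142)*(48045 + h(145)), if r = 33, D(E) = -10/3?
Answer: 4767809300/3 ≈ 1.5893e+9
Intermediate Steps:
D(E) = -10/3 (D(E) = -10*1/3 = -10/3)
T(Y) = 2800/3 (T(Y) = (-10/3 + 50)*(-13 + 33) = (140/3)*20 = 2800/3)
(T(-5*0 - 4) + 32142)*(48045 + h(145)) = (2800/3 + 32142)*(48045 + 5) = (99226/3)*48050 = 4767809300/3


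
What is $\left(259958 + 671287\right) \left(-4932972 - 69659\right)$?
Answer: $-4658675105595$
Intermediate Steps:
$\left(259958 + 671287\right) \left(-4932972 - 69659\right) = 931245 \left(-5002631\right) = -4658675105595$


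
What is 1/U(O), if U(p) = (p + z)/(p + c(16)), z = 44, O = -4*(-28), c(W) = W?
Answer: 32/39 ≈ 0.82051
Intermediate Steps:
O = 112
U(p) = (44 + p)/(16 + p) (U(p) = (p + 44)/(p + 16) = (44 + p)/(16 + p))
1/U(O) = 1/((44 + 112)/(16 + 112)) = 1/(156/128) = 1/((1/128)*156) = 1/(39/32) = 32/39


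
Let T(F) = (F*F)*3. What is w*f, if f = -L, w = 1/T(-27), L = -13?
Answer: 13/2187 ≈ 0.0059442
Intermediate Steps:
T(F) = 3*F² (T(F) = F²*3 = 3*F²)
w = 1/2187 (w = 1/(3*(-27)²) = 1/(3*729) = 1/2187 ≈ 0.00045725)
f = 13 (f = -1*(-13) = 13)
w*f = (1/2187)*13 = 13/2187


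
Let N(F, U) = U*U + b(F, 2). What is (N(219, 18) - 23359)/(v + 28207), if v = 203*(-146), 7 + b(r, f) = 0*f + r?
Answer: 22823/1431 ≈ 15.949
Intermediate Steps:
b(r, f) = -7 + r (b(r, f) = -7 + (0*f + r) = -7 + (0 + r) = -7 + r)
N(F, U) = -7 + F + U² (N(F, U) = U*U + (-7 + F) = U² + (-7 + F) = -7 + F + U²)
v = -29638
(N(219, 18) - 23359)/(v + 28207) = ((-7 + 219 + 18²) - 23359)/(-29638 + 28207) = ((-7 + 219 + 324) - 23359)/(-1431) = (536 - 23359)*(-1/1431) = -22823*(-1/1431) = 22823/1431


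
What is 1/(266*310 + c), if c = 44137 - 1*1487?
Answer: 1/125110 ≈ 7.9930e-6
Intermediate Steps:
c = 42650 (c = 44137 - 1487 = 42650)
1/(266*310 + c) = 1/(266*310 + 42650) = 1/(82460 + 42650) = 1/125110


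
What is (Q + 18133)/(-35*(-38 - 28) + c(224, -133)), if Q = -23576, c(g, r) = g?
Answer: -5443/2534 ≈ -2.1480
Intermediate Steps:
(Q + 18133)/(-35*(-38 - 28) + c(224, -133)) = (-23576 + 18133)/(-35*(-38 - 28) + 224) = -5443/(-35*(-66) + 224) = -5443/(2310 + 224) = -5443/2534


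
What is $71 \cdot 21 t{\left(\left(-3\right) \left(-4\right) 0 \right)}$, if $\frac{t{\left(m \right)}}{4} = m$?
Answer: $0$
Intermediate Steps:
$t{\left(m \right)} = 4 m$
$71 \cdot 21 t{\left(\left(-3\right) \left(-4\right) 0 \right)} = 71 \cdot 21 \cdot 4 \left(-3\right) \left(-4\right) 0 = 1491 \cdot 4 \cdot 12 \cdot 0 = 1491 \cdot 4 \cdot 0 = 1491 \cdot 0 = 0$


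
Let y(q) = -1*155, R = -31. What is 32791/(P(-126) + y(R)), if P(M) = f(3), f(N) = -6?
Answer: -32791/161 ≈ -203.67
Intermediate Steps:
P(M) = -6
y(q) = -155
32791/(P(-126) + y(R)) = 32791/(-6 - 155) = 32791/(-161) = 32791*(-1/161) = -32791/161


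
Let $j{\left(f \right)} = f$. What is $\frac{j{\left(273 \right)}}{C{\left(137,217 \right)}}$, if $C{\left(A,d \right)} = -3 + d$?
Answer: $\frac{273}{214} \approx 1.2757$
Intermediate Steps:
$\frac{j{\left(273 \right)}}{C{\left(137,217 \right)}} = \frac{273}{-3 + 217} = \frac{273}{214}$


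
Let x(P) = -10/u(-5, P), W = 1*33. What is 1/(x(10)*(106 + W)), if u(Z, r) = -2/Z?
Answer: -1/3475 ≈ -0.00028777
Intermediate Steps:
W = 33
x(P) = -25 (x(P) = -10/((-2/(-5))) = -10/((-2*(-⅕))) = -10/⅖ = -10*5/2 = -25)
1/(x(10)*(106 + W)) = 1/(-25*(106 + 33)) = 1/(-25*139) = 1/(-3475) = -1/3475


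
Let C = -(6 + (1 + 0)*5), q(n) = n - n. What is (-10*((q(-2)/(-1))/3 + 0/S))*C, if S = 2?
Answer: 0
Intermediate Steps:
q(n) = 0
C = -11 (C = -(6 + 1*5) = -(6 + 5) = -1*11 = -11)
(-10*((q(-2)/(-1))/3 + 0/S))*C = -10*((0/(-1))/3 + 0/2)*(-11) = -10*((0*(-1))*(1/3) + 0*(1/2))*(-11) = -10*(0*(1/3) + 0)*(-11) = -10*(0 + 0)*(-11) = -10*0*(-11) = 0*(-11) = 0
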